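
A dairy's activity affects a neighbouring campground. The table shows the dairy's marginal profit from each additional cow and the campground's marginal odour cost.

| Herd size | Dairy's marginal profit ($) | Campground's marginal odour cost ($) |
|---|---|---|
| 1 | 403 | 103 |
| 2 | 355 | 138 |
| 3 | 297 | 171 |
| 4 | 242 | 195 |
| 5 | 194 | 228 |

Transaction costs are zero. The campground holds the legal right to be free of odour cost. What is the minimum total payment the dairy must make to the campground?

$607

Efficient level: marginal profit ≥ marginal odour cost through level 4, so k* = 4.
With the campground holding the right, the dairy must at least compensate total damage at k*: 103 + 138 + 171 + 195 = 607.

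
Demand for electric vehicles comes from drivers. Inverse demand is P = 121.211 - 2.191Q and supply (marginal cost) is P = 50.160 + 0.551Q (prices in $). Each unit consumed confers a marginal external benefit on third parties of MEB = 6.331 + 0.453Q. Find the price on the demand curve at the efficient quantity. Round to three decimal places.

Social marginal benefit = demand + MEB = 127.542 - 1.738Q.
Set SMB = MC: 127.542 - 1.738Q = 50.160 + 0.551Q → Q* = 33.8060.
Consumer price on the demand curve at Q*: 121.211 − 2.191×33.8060 = 47.1421.

P = $47.142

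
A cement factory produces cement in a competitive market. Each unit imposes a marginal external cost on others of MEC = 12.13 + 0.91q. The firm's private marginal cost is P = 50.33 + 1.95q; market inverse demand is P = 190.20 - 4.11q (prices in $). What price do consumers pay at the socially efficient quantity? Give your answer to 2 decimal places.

Social marginal cost = private MC + MEC = 62.46 + 2.86q.
Set SMC = demand: 62.46 + 2.86q = 190.20 - 4.11q → q* = 18.3271.
Consumer price on the demand curve at q*: 190.20 − 4.11×18.3271 = 114.8756.

P = $114.88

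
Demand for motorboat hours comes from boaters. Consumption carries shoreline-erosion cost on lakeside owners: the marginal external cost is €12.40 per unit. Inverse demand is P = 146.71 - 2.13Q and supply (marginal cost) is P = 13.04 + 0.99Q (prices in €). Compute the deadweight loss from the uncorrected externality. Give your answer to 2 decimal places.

Market equilibrium (private): 13.04 + 0.99Q = 146.71 - 2.13Q → Q_m = 42.8429.
Social marginal benefit = demand − MEC = 134.31 - 2.13Q.
Set SMB = MC: 134.31 - 2.13Q = 13.04 + 0.99Q → Q* = 38.8686.
The loss is the area between SMB and MC from Q* to Q_m; with linear curves that's a triangle of height MEC(Q_m).
DWL = ½ × 3.9743 × 12.4000 = 24.6407.

DWL = €24.64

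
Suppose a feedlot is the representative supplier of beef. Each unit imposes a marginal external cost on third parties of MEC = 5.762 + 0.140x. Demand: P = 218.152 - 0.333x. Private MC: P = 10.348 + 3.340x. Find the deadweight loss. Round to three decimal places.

DWL = 24.550

Market equilibrium (private): 10.348 + 3.340x = 218.152 - 0.333x → x_m = 56.5761.
Social marginal cost = private MC + MEC = 16.110 + 3.480x.
Set SMC = demand: 16.110 + 3.480x = 218.152 - 0.333x → x* = 52.9877.
The welfare-loss triangle has base |x_m − x*| and height MEC(x_m) (the vertical gap between SMC and demand is zero at x* and MEC at x_m).
DWL = ½ × 3.5884 × 13.6827 = 24.5495.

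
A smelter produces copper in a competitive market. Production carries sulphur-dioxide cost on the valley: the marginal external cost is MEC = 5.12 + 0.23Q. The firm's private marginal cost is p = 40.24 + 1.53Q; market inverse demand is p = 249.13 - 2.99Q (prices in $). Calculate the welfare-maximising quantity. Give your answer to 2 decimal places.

Q* = 42.90

Social marginal cost = private MC + MEC = 45.36 + 1.76Q.
Set SMC = demand: 45.36 + 1.76Q = 249.13 - 2.99Q → Q* = 42.8989.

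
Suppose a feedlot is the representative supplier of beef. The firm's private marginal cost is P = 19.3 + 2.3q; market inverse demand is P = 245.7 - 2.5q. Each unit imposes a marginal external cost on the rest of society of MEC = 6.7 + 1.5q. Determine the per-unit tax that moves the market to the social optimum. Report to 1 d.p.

tax = 59.0 per unit

Social marginal cost = private MC + MEC = 26.0 + 3.8q.
Set SMC = demand: 26.0 + 3.8q = 245.7 - 2.5q → q* = 34.8730.
The Pigouvian tax equals MEC at q*: 6.7 + 1.5×34.8730 = 59.0095.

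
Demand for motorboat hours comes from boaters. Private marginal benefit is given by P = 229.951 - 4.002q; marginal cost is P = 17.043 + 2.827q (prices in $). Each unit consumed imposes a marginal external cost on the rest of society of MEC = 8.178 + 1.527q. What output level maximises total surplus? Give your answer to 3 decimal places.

q* = 24.501

Social marginal benefit = demand − MEC = 221.773 - 5.529q.
Set SMB = MC: 221.773 - 5.529q = 17.043 + 2.827q → q* = 24.5010.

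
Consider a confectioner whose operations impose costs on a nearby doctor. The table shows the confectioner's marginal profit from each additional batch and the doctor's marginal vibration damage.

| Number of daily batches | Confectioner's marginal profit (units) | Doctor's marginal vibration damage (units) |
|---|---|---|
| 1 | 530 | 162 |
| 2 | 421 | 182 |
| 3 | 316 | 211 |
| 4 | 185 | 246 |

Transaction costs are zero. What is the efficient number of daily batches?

3

Bargaining reaches the level where marginal profit last exceeds marginal vibration damage.
That holds through level 3 (316 ≥ 211) but not at 4 (185 < 246).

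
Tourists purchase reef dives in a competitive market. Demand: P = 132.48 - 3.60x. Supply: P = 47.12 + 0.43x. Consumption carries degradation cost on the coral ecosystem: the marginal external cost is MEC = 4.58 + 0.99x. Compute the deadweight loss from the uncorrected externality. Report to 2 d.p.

Market equilibrium (private): 47.12 + 0.43x = 132.48 - 3.60x → x_m = 21.1811.
Social marginal benefit = demand − MEC = 127.90 - 4.59x.
Set SMB = MC: 127.90 - 4.59x = 47.12 + 0.43x → x* = 16.0916.
The loss is the area between SMB and MC from x* to x_m; with linear curves that's a triangle of height MEC(x_m).
DWL = ½ × 5.0895 × 25.5493 = 65.0166.

DWL = 65.02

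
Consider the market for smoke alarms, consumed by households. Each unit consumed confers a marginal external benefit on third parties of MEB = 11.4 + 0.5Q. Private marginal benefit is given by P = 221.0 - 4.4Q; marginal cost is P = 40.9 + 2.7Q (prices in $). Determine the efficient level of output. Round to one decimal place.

Social marginal benefit = demand + MEB = 232.4 - 3.9Q.
Set SMB = MC: 232.4 - 3.9Q = 40.9 + 2.7Q → Q* = 29.0152.

Q* = 29.0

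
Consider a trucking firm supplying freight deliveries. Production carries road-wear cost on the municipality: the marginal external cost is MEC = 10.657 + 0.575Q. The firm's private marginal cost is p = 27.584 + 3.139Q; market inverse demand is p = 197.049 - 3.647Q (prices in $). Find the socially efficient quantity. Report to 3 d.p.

Social marginal cost = private MC + MEC = 38.241 + 3.714Q.
Set SMC = demand: 38.241 + 3.714Q = 197.049 - 3.647Q → Q* = 21.5742.

Q* = 21.574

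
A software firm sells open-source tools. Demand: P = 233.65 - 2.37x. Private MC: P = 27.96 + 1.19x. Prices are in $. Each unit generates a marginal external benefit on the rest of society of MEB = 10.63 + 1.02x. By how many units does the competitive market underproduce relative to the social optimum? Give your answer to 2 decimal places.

27.39 units

Market equilibrium (private): 27.96 + 1.19x = 233.65 - 2.37x → x_m = 57.7781.
Social marginal cost = private MC − MEB = 17.33 + 0.17x.
Set SMC = demand: 17.33 + 0.17x = 233.65 - 2.37x → x* = 85.1654.
Gap = |57.7781 − 85.1654| = 27.3873.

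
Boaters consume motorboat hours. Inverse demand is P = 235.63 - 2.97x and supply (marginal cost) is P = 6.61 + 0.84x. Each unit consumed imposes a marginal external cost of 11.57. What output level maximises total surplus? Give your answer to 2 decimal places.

Social marginal benefit = demand − MEC = 224.06 - 2.97x.
Set SMB = MC: 224.06 - 2.97x = 6.61 + 0.84x → x* = 57.0735.

x* = 57.07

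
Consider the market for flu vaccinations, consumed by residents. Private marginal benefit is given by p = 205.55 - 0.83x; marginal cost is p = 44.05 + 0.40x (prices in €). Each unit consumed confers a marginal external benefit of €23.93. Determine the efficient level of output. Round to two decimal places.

x* = 150.76

Social marginal benefit = demand + MEB = 229.48 - 0.83x.
Set SMB = MC: 229.48 - 0.83x = 44.05 + 0.40x → x* = 150.7561.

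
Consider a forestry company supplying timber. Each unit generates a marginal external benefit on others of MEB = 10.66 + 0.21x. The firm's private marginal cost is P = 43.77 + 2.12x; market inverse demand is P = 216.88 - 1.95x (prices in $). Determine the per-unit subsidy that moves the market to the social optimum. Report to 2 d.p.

Social marginal cost = private MC − MEB = 33.11 + 1.91x.
Set SMC = demand: 33.11 + 1.91x = 216.88 - 1.95x → x* = 47.6088.
The Pigouvian subsidy equals MEB at x*: 10.66 + 0.21×47.6088 = 20.6578.

subsidy = $20.66 per unit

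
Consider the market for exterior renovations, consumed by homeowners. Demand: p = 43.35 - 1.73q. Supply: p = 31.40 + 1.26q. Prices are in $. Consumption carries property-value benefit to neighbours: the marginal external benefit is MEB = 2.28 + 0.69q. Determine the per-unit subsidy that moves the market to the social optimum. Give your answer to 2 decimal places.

Social marginal benefit = demand + MEB = 45.63 - 1.04q.
Set SMB = MC: 45.63 - 1.04q = 31.40 + 1.26q → q* = 6.1870.
The Pigouvian subsidy equals MEB at q*: 2.28 + 0.69×6.1870 = 6.5490.

subsidy = $6.55 per unit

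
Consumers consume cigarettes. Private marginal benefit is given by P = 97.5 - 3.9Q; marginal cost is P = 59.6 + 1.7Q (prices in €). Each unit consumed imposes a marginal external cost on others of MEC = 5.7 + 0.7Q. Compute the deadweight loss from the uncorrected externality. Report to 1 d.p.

DWL = €8.6

Market equilibrium (private): 59.6 + 1.7Q = 97.5 - 3.9Q → Q_m = 6.7679.
Social marginal benefit = demand − MEC = 91.8 - 4.6Q.
Set SMB = MC: 91.8 - 4.6Q = 59.6 + 1.7Q → Q* = 5.1111.
Height of the DWL triangle at Q_m is MC(Q_m) − SMB(Q_m) = MEC(Q_m) = 10.4375.
DWL = ½ × 1.6568 × 10.4375 = 8.6464.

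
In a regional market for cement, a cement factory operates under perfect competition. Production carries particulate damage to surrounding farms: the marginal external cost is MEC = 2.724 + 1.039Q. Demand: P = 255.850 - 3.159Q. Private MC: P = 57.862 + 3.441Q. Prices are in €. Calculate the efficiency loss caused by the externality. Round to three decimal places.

DWL = €75.185

Market equilibrium (private): 57.862 + 3.441Q = 255.850 - 3.159Q → Q_m = 29.9982.
Social marginal cost = private MC + MEC = 60.586 + 4.480Q.
Set SMC = demand: 60.586 + 4.480Q = 255.850 - 3.159Q → Q* = 25.5615.
Between Q* and Q_m the wedge SMC − demand runs linearly from 0 to MEC(Q_m), so the loss is a triangle.
DWL = ½ × 4.4367 × 33.8921 = 75.1845.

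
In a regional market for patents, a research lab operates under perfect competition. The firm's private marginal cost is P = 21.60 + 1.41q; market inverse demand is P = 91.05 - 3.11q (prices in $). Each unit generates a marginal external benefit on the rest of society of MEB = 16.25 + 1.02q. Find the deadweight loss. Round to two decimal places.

DWL = $145.58

Market equilibrium (private): 21.60 + 1.41q = 91.05 - 3.11q → q_m = 15.3650.
Social marginal cost = private MC − MEB = 5.35 + 0.39q.
Set SMC = demand: 5.35 + 0.39q = 91.05 - 3.11q → q* = 24.4857.
Between q* and q_m the wedge demand − SMC runs linearly from 0 to MEB(q_m), so the loss is a triangle.
DWL = ½ × 9.1207 × 31.9223 = 145.5769.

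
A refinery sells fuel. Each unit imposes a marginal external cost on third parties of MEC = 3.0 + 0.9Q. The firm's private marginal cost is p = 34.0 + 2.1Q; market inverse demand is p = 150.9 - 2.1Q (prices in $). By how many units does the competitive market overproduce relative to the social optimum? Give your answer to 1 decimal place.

Market equilibrium (private): 34.0 + 2.1Q = 150.9 - 2.1Q → Q_m = 27.8333.
Social marginal cost = private MC + MEC = 37.0 + 3.0Q.
Set SMC = demand: 37.0 + 3.0Q = 150.9 - 2.1Q → Q* = 22.3333.
Gap = |27.8333 − 22.3333| = 5.5000.

5.5 units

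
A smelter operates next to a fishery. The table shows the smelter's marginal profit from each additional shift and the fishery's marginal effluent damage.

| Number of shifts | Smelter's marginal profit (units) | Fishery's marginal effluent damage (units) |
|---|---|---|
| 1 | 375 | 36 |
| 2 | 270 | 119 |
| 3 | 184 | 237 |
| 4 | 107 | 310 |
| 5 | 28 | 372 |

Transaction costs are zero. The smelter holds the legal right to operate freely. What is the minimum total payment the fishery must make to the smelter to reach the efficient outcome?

Left alone the smelter would choose level 5 (marginal profit stays positive).
Efficient level: k* = 2 (marginal profit ≥ marginal effluent damage through 2).
The fishery must at least cover the smelter's forgone profit from cutting 5→2: 184 + 107 + 28 = 319.

319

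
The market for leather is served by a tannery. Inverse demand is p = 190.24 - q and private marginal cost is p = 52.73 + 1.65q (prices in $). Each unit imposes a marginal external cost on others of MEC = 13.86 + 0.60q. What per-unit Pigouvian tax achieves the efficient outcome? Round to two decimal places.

tax = $36.69 per unit

Social marginal cost = private MC + MEC = 66.59 + 2.25q.
Set SMC = demand: 66.59 + 2.25q = 190.24 - q → q* = 38.0462.
The Pigouvian tax equals MEC at q*: 13.86 + 0.60×38.0462 = 36.6877.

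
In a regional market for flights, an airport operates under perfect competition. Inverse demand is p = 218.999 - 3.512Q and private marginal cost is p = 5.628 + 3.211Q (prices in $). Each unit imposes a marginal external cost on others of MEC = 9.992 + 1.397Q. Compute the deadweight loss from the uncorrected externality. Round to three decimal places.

DWL = $181.753

Market equilibrium (private): 5.628 + 3.211Q = 218.999 - 3.512Q → Q_m = 31.7375.
Social marginal cost = private MC + MEC = 15.620 + 4.608Q.
Set SMC = demand: 15.620 + 4.608Q = 218.999 - 3.512Q → Q* = 25.0467.
Between Q* and Q_m the wedge SMC − demand runs linearly from 0 to MEC(Q_m), so the loss is a triangle.
DWL = ½ × 6.6908 × 54.3292 = 181.7529.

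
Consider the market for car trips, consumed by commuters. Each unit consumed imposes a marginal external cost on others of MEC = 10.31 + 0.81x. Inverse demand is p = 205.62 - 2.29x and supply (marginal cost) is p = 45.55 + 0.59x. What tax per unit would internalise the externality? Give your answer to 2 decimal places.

tax = 43.18 per unit

Social marginal benefit = demand − MEC = 195.31 - 3.10x.
Set SMB = MC: 195.31 - 3.10x = 45.55 + 0.59x → x* = 40.5854.
The Pigouvian tax equals MEC at x*: 10.31 + 0.81×40.5854 = 43.1842.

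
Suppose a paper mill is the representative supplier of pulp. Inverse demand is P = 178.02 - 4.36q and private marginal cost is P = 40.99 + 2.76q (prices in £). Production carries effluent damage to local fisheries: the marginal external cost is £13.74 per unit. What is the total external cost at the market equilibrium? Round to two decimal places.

£264.44

Market equilibrium (private): 40.99 + 2.76q = 178.02 - 4.36q → q_m = 19.2458.
Total external cost = MEC × q_m = 13.74 × 19.2458 = 264.4373.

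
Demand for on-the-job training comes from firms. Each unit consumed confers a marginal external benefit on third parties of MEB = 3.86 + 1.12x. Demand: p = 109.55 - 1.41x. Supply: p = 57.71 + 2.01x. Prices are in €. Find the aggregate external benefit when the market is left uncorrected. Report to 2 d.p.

€187.18

Market equilibrium (private): 57.71 + 2.01x = 109.55 - 1.41x → x_m = 15.1579.
Total external benefit = ∫₀^{x_m} (3.86 + 1.12x) dx = 3.86×15.1579 + ½×1.12×15.1579² = 187.1762.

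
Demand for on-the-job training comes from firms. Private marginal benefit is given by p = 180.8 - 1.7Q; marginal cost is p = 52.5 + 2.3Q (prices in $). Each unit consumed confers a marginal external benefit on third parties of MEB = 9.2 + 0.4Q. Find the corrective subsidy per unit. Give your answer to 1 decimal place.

Social marginal benefit = demand + MEB = 190.0 - 1.3Q.
Set SMB = MC: 190.0 - 1.3Q = 52.5 + 2.3Q → Q* = 38.1944.
The Pigouvian subsidy equals MEB at Q*: 9.2 + 0.4×38.1944 = 24.4778.

subsidy = $24.5 per unit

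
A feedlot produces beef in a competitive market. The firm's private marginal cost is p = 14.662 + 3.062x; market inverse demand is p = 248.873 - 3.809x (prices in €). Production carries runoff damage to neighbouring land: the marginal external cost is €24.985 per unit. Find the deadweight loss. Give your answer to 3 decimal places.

Market equilibrium (private): 14.662 + 3.062x = 248.873 - 3.809x → x_m = 34.0869.
Social marginal cost = private MC + MEC = 39.647 + 3.062x.
Set SMC = demand: 39.647 + 3.062x = 248.873 - 3.809x → x* = 30.4506.
Between x* and x_m the wedge SMC − demand runs linearly from 0 to MEC(x_m), so the loss is a triangle.
DWL = ½ × 3.6363 × 24.9850 = 45.4265.

DWL = €45.426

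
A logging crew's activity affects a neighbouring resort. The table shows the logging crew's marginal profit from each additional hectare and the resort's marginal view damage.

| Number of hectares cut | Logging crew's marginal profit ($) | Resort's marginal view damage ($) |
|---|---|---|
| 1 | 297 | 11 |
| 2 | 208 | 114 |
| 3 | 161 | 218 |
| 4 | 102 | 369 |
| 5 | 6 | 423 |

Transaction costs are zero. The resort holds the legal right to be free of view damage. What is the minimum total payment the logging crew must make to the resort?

Efficient level: marginal profit ≥ marginal view damage through level 2, so k* = 2.
With the resort holding the right, the logging crew must at least compensate total damage at k*: 11 + 114 = 125.

$125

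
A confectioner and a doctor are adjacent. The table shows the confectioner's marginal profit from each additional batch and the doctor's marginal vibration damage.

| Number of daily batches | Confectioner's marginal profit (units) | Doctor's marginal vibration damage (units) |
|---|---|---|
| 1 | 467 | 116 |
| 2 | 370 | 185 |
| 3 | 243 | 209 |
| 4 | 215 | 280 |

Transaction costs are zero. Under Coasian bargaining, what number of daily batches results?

Bargaining reaches the level where marginal profit last exceeds marginal vibration damage.
That holds through level 3 (243 ≥ 209) but not at 4 (215 < 280).

3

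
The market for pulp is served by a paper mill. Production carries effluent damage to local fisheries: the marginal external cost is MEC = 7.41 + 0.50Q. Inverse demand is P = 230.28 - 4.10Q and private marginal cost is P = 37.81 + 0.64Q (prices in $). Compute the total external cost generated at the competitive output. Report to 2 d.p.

Market equilibrium (private): 37.81 + 0.64Q = 230.28 - 4.10Q → Q_m = 40.6055.
Total external cost = ∫₀^{Q_m} (7.41 + 0.50Q) dQ = 7.41×40.6055 + ½×0.50×40.6055² = 713.0884.

$713.09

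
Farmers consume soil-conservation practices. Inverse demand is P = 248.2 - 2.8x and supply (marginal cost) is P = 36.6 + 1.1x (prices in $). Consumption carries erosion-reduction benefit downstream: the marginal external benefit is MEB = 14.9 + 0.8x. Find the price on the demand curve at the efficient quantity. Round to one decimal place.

Social marginal benefit = demand + MEB = 263.1 - 2.0x.
Set SMB = MC: 263.1 - 2.0x = 36.6 + 1.1x → x* = 73.0645.
Consumer price on the demand curve at x*: 248.2 − 2.8×73.0645 = 43.6194.

P = $43.6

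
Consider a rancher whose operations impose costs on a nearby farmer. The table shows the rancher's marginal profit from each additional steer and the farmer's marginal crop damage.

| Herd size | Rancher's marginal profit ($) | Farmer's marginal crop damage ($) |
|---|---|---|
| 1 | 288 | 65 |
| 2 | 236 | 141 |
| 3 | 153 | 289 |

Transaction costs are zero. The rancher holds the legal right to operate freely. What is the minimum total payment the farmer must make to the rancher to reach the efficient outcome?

$153

Left alone the rancher would choose level 3 (marginal profit stays positive).
Efficient level: k* = 2 (marginal profit ≥ marginal crop damage through 2).
The farmer must at least cover the rancher's forgone profit from cutting 3→2: 153 = 153.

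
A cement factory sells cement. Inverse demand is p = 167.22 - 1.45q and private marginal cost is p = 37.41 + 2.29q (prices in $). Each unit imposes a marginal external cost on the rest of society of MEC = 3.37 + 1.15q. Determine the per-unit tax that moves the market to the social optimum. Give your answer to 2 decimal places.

Social marginal cost = private MC + MEC = 40.78 + 3.44q.
Set SMC = demand: 40.78 + 3.44q = 167.22 - 1.45q → q* = 25.8569.
The Pigouvian tax equals MEC at q*: 3.37 + 1.15×25.8569 = 33.1054.

tax = $33.11 per unit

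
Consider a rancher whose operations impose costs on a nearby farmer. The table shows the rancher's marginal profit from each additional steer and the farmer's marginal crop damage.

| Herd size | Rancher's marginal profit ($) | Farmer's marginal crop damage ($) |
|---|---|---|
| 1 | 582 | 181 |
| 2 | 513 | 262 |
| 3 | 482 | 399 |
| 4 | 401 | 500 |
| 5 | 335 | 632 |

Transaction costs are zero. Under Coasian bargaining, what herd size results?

Bargaining reaches the level where marginal profit last exceeds marginal crop damage.
That holds through level 3 (482 ≥ 399) but not at 4 (401 < 500).

3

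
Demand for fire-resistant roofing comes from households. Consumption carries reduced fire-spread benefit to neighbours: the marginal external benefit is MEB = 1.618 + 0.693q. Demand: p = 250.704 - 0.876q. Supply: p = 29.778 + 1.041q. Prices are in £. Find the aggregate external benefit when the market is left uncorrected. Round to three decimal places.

Market equilibrium (private): 29.778 + 1.041q = 250.704 - 0.876q → q_m = 115.2457.
Total external benefit = ∫₀^{q_m} (1.618 + 0.693q) dq = 1.618×115.2457 + ½×0.693×115.2457² = 4788.5320.

£4788.532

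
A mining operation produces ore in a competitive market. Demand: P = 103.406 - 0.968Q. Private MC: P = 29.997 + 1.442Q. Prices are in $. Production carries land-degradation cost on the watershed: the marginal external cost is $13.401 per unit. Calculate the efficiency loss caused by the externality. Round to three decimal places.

Market equilibrium (private): 29.997 + 1.442Q = 103.406 - 0.968Q → Q_m = 30.4602.
Social marginal cost = private MC + MEC = 43.398 + 1.442Q.
Set SMC = demand: 43.398 + 1.442Q = 103.406 - 0.968Q → Q* = 24.8996.
The loss is the area between SMC and demand from Q* to Q_m; with linear curves that's a triangle of height MEC(Q_m).
DWL = ½ × 5.5606 × 13.4010 = 37.2588.

DWL = $37.259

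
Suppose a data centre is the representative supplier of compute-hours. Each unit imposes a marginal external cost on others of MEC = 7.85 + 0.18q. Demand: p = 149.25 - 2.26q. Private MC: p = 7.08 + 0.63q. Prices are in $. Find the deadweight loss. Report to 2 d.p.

DWL = $45.45

Market equilibrium (private): 7.08 + 0.63q = 149.25 - 2.26q → q_m = 49.1938.
Social marginal cost = private MC + MEC = 14.93 + 0.81q.
Set SMC = demand: 14.93 + 0.81q = 149.25 - 2.26q → q* = 43.7524.
The welfare-loss triangle has base |q_m − q*| and height MEC(q_m) (the vertical gap between SMC and demand is zero at q* and MEC at q_m).
DWL = ½ × 5.4414 × 16.7049 = 45.4490.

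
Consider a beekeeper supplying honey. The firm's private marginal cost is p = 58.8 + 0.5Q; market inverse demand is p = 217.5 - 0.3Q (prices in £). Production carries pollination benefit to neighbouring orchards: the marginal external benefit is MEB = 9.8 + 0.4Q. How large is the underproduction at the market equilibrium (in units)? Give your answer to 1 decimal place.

Market equilibrium (private): 58.8 + 0.5Q = 217.5 - 0.3Q → Q_m = 198.3750.
Social marginal cost = private MC − MEB = 49.0 + 0.1Q.
Set SMC = demand: 49.0 + 0.1Q = 217.5 - 0.3Q → Q* = 421.2500.
Gap = |198.3750 − 421.2500| = 222.8750.

222.9 units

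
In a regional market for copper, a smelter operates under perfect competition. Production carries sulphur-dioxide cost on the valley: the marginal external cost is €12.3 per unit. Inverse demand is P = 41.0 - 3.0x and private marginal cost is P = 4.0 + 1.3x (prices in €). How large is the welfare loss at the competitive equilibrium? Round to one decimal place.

Market equilibrium (private): 4.0 + 1.3x = 41.0 - 3.0x → x_m = 8.6047.
Social marginal cost = private MC + MEC = 16.3 + 1.3x.
Set SMC = demand: 16.3 + 1.3x = 41.0 - 3.0x → x* = 5.7442.
Height of the DWL triangle at x_m is SMC(x_m) − demand(x_m) = MEC(x_m) = 12.3000.
DWL = ½ × 2.8605 × 12.3000 = 17.5921.

DWL = €17.6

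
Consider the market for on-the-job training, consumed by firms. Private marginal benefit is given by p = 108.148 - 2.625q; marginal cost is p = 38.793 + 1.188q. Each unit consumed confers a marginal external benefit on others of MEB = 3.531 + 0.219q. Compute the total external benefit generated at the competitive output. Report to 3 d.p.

100.453

Market equilibrium (private): 38.793 + 1.188q = 108.148 - 2.625q → q_m = 18.1891.
Total external benefit = ∫₀^{q_m} (3.531 + 0.219q) dq = 3.531×18.1891 + ½×0.219×18.1891² = 100.4531.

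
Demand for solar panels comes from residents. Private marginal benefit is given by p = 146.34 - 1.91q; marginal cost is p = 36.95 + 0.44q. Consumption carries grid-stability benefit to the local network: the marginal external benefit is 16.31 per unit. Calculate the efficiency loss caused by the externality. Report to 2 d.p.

Market equilibrium (private): 36.95 + 0.44q = 146.34 - 1.91q → q_m = 46.5489.
Social marginal benefit = demand + MEB = 162.65 - 1.91q.
Set SMB = MC: 162.65 - 1.91q = 36.95 + 0.44q → q* = 53.4894.
The loss is the area between SMB and MC from q* to q_m; with linear curves that's a triangle of height MEB(q_m).
DWL = ½ × 6.9405 × 16.3100 = 56.5998.

DWL = 56.60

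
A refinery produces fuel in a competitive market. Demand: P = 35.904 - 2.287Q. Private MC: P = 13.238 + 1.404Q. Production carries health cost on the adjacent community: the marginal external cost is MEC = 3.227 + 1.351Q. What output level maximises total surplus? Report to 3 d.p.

Social marginal cost = private MC + MEC = 16.465 + 2.755Q.
Set SMC = demand: 16.465 + 2.755Q = 35.904 - 2.287Q → Q* = 3.8554.

Q* = 3.855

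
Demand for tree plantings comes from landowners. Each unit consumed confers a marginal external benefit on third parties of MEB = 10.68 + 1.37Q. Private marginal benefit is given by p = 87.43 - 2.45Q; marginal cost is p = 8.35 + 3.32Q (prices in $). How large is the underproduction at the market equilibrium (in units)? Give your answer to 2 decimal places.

Market equilibrium (private): 8.35 + 3.32Q = 87.43 - 2.45Q → Q_m = 13.7054.
Social marginal benefit = demand + MEB = 98.11 - 1.08Q.
Set SMB = MC: 98.11 - 1.08Q = 8.35 + 3.32Q → Q* = 20.4000.
Gap = |13.7054 − 20.4000| = 6.6946.

6.69 units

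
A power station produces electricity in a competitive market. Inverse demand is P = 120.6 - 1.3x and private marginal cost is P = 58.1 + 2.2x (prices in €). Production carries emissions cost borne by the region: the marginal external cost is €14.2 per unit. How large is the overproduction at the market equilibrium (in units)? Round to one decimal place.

4.1 units

Market equilibrium (private): 58.1 + 2.2x = 120.6 - 1.3x → x_m = 17.8571.
Social marginal cost = private MC + MEC = 72.3 + 2.2x.
Set SMC = demand: 72.3 + 2.2x = 120.6 - 1.3x → x* = 13.8000.
Gap = |17.8571 − 13.8000| = 4.0571.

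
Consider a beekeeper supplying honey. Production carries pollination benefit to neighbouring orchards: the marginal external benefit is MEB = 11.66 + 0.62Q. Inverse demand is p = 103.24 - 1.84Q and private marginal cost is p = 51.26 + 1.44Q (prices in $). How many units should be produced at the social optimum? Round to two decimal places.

Social marginal cost = private MC − MEB = 39.60 + 0.82Q.
Set SMC = demand: 39.60 + 0.82Q = 103.24 - 1.84Q → Q* = 23.9248.

Q* = 23.92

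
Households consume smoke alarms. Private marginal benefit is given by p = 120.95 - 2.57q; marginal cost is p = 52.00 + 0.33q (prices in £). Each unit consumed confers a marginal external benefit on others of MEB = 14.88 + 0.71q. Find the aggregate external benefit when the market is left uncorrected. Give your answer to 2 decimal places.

Market equilibrium (private): 52.00 + 0.33q = 120.95 - 2.57q → q_m = 23.7759.
Total external benefit = ∫₀^{q_m} (14.88 + 0.71q) dq = 14.88×23.7759 + ½×0.71×23.7759² = 554.4646.

£554.46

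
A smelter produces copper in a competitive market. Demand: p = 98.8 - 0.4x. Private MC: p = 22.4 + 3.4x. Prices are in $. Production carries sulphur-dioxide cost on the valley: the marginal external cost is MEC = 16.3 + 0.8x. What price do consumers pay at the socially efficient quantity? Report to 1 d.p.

P = $93.6

Social marginal cost = private MC + MEC = 38.7 + 4.2x.
Set SMC = demand: 38.7 + 4.2x = 98.8 - 0.4x → x* = 13.0652.
Consumer price on the demand curve at x*: 98.8 − 0.4×13.0652 = 93.5739.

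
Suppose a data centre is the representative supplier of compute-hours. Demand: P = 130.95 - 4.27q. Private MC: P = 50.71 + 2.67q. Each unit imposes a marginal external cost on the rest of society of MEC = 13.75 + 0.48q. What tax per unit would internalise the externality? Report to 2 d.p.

tax = 18.05 per unit

Social marginal cost = private MC + MEC = 64.46 + 3.15q.
Set SMC = demand: 64.46 + 3.15q = 130.95 - 4.27q → q* = 8.9609.
The Pigouvian tax equals MEC at q*: 13.75 + 0.48×8.9609 = 18.0512.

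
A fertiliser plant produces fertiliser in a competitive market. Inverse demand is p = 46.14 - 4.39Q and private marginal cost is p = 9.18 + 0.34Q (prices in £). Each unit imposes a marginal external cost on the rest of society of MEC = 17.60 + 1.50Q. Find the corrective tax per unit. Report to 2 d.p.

tax = £22.26 per unit

Social marginal cost = private MC + MEC = 26.78 + 1.84Q.
Set SMC = demand: 26.78 + 1.84Q = 46.14 - 4.39Q → Q* = 3.1075.
The Pigouvian tax equals MEC at Q*: 17.60 + 1.50×3.1075 = 22.2613.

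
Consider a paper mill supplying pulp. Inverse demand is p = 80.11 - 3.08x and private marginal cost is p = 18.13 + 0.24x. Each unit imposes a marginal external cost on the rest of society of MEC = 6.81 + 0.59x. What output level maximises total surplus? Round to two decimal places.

Social marginal cost = private MC + MEC = 24.94 + 0.83x.
Set SMC = demand: 24.94 + 0.83x = 80.11 - 3.08x → x* = 14.1100.

x* = 14.11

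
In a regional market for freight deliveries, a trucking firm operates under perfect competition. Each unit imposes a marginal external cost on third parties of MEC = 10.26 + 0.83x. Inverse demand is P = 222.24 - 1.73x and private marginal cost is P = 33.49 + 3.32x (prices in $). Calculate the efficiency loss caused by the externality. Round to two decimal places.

Market equilibrium (private): 33.49 + 3.32x = 222.24 - 1.73x → x_m = 37.3762.
Social marginal cost = private MC + MEC = 43.75 + 4.15x.
Set SMC = demand: 43.75 + 4.15x = 222.24 - 1.73x → x* = 30.3554.
Height of the DWL triangle at x_m is SMC(x_m) − demand(x_m) = MEC(x_m) = 41.2823.
DWL = ½ × 7.0208 × 41.2823 = 144.9174.

DWL = $144.92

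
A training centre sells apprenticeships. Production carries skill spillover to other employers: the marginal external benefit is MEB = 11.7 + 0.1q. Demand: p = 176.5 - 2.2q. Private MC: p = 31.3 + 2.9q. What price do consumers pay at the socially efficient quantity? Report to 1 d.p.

P = 107.5

Social marginal cost = private MC − MEB = 19.6 + 2.8q.
Set SMC = demand: 19.6 + 2.8q = 176.5 - 2.2q → q* = 31.3800.
Consumer price on the demand curve at q*: 176.5 − 2.2×31.3800 = 107.4640.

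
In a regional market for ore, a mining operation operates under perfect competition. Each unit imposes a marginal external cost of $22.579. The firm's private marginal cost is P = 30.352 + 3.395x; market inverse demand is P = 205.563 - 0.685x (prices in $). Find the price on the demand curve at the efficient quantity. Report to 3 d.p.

P = $179.937

Social marginal cost = private MC + MEC = 52.931 + 3.395x.
Set SMC = demand: 52.931 + 3.395x = 205.563 - 0.685x → x* = 37.4098.
Consumer price on the demand curve at x*: 205.563 − 0.685×37.4098 = 179.9373.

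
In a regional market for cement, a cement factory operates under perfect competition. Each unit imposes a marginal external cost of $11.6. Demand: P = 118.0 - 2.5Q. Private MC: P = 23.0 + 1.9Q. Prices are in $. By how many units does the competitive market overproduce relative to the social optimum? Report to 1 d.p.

2.6 units

Market equilibrium (private): 23.0 + 1.9Q = 118.0 - 2.5Q → Q_m = 21.5909.
Social marginal cost = private MC + MEC = 34.6 + 1.9Q.
Set SMC = demand: 34.6 + 1.9Q = 118.0 - 2.5Q → Q* = 18.9545.
Gap = |21.5909 − 18.9545| = 2.6364.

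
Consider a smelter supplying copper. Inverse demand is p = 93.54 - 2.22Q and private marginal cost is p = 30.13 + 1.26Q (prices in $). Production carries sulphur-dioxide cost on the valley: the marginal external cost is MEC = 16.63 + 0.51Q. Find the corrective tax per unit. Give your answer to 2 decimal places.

tax = $22.61 per unit

Social marginal cost = private MC + MEC = 46.76 + 1.77Q.
Set SMC = demand: 46.76 + 1.77Q = 93.54 - 2.22Q → Q* = 11.7243.
The Pigouvian tax equals MEC at Q*: 16.63 + 0.51×11.7243 = 22.6094.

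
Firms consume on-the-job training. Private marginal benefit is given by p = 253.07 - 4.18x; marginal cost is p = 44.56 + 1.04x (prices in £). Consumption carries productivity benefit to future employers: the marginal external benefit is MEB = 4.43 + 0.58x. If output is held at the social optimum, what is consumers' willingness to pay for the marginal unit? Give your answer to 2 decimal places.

P = £61.24

Social marginal benefit = demand + MEB = 257.50 - 3.60x.
Set SMB = MC: 257.50 - 3.60x = 44.56 + 1.04x → x* = 45.8922.
Consumer price on the demand curve at x*: 253.07 − 4.18×45.8922 = 61.2406.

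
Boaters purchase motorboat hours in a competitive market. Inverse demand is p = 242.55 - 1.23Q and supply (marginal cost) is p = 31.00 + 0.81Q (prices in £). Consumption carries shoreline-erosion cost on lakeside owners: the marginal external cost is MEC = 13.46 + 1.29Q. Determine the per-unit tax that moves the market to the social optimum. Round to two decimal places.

tax = £90.20 per unit

Social marginal benefit = demand − MEC = 229.09 - 2.52Q.
Set SMB = MC: 229.09 - 2.52Q = 31.00 + 0.81Q → Q* = 59.4865.
The Pigouvian tax equals MEC at Q*: 13.46 + 1.29×59.4865 = 90.1976.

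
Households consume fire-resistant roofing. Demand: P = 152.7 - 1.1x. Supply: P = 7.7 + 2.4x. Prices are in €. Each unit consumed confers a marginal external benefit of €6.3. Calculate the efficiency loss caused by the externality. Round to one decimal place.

DWL = €5.7

Market equilibrium (private): 7.7 + 2.4x = 152.7 - 1.1x → x_m = 41.4286.
Social marginal benefit = demand + MEB = 159.0 - 1.1x.
Set SMB = MC: 159.0 - 1.1x = 7.7 + 2.4x → x* = 43.2286.
Between x* and x_m the wedge SMB − MC runs linearly from 0 to MEB(x_m), so the loss is a triangle.
DWL = ½ × 1.8000 × 6.3000 = 5.6700.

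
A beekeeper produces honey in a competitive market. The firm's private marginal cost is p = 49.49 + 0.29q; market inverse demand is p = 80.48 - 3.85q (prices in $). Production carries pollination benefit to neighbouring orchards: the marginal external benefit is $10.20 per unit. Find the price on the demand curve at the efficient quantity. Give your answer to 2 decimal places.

Social marginal cost = private MC − MEB = 39.29 + 0.29q.
Set SMC = demand: 39.29 + 0.29q = 80.48 - 3.85q → q* = 9.9493.
Consumer price on the demand curve at q*: 80.48 − 3.85×9.9493 = 42.1752.

P = $42.18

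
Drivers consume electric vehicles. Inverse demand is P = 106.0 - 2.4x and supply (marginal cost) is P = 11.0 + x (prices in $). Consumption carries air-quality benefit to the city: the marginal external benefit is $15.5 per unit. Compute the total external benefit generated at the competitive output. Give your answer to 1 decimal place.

$433.1

Market equilibrium (private): 11.0 + x = 106.0 - 2.4x → x_m = 27.9412.
Total external benefit = MEB × x_m = 15.5 × 27.9412 = 433.0886.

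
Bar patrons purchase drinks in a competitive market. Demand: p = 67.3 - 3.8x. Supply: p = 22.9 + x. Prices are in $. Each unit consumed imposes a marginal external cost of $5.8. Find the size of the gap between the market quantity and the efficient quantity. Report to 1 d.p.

Market equilibrium (private): 22.9 + x = 67.3 - 3.8x → x_m = 9.2500.
Social marginal benefit = demand − MEC = 61.5 - 3.8x.
Set SMB = MC: 61.5 - 3.8x = 22.9 + x → x* = 8.0417.
Gap = |9.2500 − 8.0417| = 1.2083.

1.2 units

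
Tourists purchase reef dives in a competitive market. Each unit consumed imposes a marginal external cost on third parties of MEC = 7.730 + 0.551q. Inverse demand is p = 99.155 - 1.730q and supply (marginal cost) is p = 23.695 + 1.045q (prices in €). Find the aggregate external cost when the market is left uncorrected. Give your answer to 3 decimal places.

Market equilibrium (private): 23.695 + 1.045q = 99.155 - 1.730q → q_m = 27.1928.
Total external cost = ∫₀^{q_m} (7.730 + 0.551q) dq = 7.730×27.1928 + ½×0.551×27.1928² = 413.9184.

€413.918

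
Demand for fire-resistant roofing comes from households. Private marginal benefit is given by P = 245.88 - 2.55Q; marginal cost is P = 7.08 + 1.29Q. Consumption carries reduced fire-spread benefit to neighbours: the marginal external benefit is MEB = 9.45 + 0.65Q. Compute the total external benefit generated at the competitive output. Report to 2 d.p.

Market equilibrium (private): 7.08 + 1.29Q = 245.88 - 2.55Q → Q_m = 62.1875.
Total external benefit = ∫₀^{Q_m} (9.45 + 0.65Q) dQ = 9.45×62.1875 + ½×0.65×62.1875² = 1844.5396.

1844.54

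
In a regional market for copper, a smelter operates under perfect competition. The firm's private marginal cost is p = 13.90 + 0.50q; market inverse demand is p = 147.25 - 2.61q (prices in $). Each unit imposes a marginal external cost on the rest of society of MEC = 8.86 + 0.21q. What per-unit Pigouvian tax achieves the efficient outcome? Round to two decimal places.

tax = $16.73 per unit

Social marginal cost = private MC + MEC = 22.76 + 0.71q.
Set SMC = demand: 22.76 + 0.71q = 147.25 - 2.61q → q* = 37.4970.
The Pigouvian tax equals MEC at q*: 8.86 + 0.21×37.4970 = 16.7344.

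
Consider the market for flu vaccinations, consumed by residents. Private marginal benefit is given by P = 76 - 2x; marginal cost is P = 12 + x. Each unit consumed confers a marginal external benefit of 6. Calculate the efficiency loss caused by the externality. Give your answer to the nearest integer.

Market equilibrium (private): 12 + x = 76 - 2x → x_m = 21.3333.
Social marginal benefit = demand + MEB = 82 - 2x.
Set SMB = MC: 82 - 2x = 12 + x → x* = 23.3333.
Height of the DWL triangle at x_m is SMB(x_m) − MC(x_m) = MEB(x_m) = 6.0000.
DWL = ½ × 2.0000 × 6.0000 = 6.0000.

DWL = 6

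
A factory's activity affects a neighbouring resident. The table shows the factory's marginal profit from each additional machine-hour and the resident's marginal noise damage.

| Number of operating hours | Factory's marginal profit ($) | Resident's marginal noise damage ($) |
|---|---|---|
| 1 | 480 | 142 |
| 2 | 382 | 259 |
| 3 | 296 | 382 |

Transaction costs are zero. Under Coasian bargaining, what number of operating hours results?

Bargaining reaches the level where marginal profit last exceeds marginal noise damage.
That holds through level 2 (382 ≥ 259) but not at 3 (296 < 382).

2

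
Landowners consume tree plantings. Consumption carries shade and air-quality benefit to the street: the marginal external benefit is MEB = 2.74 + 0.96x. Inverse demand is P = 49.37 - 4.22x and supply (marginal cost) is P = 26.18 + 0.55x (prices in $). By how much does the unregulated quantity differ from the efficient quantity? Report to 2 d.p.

1.94 units

Market equilibrium (private): 26.18 + 0.55x = 49.37 - 4.22x → x_m = 4.8616.
Social marginal benefit = demand + MEB = 52.11 - 3.26x.
Set SMB = MC: 52.11 - 3.26x = 26.18 + 0.55x → x* = 6.8058.
Gap = |4.8616 − 6.8058| = 1.9442.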